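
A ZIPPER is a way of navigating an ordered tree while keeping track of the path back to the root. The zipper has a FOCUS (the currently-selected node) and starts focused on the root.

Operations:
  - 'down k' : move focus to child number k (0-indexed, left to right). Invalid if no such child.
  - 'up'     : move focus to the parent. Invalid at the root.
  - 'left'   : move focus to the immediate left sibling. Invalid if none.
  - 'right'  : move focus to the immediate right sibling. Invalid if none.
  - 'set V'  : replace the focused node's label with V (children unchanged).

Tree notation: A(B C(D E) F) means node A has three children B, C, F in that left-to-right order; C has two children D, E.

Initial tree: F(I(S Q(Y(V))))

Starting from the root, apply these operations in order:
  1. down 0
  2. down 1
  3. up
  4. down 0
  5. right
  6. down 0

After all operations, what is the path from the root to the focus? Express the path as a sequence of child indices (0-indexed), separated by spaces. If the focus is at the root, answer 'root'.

Answer: 0 1 0

Derivation:
Step 1 (down 0): focus=I path=0 depth=1 children=['S', 'Q'] left=[] right=[] parent=F
Step 2 (down 1): focus=Q path=0/1 depth=2 children=['Y'] left=['S'] right=[] parent=I
Step 3 (up): focus=I path=0 depth=1 children=['S', 'Q'] left=[] right=[] parent=F
Step 4 (down 0): focus=S path=0/0 depth=2 children=[] left=[] right=['Q'] parent=I
Step 5 (right): focus=Q path=0/1 depth=2 children=['Y'] left=['S'] right=[] parent=I
Step 6 (down 0): focus=Y path=0/1/0 depth=3 children=['V'] left=[] right=[] parent=Q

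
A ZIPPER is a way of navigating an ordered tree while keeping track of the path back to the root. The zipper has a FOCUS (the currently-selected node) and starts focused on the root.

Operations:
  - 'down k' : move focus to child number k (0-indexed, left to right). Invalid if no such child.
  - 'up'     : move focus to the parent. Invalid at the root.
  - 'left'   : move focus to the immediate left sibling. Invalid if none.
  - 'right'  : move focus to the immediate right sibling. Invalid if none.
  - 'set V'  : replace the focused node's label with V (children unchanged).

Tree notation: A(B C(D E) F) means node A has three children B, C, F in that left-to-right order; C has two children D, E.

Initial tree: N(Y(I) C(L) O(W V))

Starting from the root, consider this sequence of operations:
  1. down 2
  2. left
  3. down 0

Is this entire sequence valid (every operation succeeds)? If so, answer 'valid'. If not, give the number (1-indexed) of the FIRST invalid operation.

Answer: valid

Derivation:
Step 1 (down 2): focus=O path=2 depth=1 children=['W', 'V'] left=['Y', 'C'] right=[] parent=N
Step 2 (left): focus=C path=1 depth=1 children=['L'] left=['Y'] right=['O'] parent=N
Step 3 (down 0): focus=L path=1/0 depth=2 children=[] left=[] right=[] parent=C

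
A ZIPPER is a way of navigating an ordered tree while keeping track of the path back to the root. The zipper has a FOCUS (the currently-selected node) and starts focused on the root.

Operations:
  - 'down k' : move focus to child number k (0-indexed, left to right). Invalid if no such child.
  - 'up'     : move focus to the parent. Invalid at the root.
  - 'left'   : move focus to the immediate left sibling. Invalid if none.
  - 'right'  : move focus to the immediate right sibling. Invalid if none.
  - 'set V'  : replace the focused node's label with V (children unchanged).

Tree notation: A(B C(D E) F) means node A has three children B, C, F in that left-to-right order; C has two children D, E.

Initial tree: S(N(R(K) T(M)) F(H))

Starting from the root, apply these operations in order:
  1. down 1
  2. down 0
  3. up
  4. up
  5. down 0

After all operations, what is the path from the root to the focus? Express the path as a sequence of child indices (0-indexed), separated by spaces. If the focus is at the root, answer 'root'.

Answer: 0

Derivation:
Step 1 (down 1): focus=F path=1 depth=1 children=['H'] left=['N'] right=[] parent=S
Step 2 (down 0): focus=H path=1/0 depth=2 children=[] left=[] right=[] parent=F
Step 3 (up): focus=F path=1 depth=1 children=['H'] left=['N'] right=[] parent=S
Step 4 (up): focus=S path=root depth=0 children=['N', 'F'] (at root)
Step 5 (down 0): focus=N path=0 depth=1 children=['R', 'T'] left=[] right=['F'] parent=S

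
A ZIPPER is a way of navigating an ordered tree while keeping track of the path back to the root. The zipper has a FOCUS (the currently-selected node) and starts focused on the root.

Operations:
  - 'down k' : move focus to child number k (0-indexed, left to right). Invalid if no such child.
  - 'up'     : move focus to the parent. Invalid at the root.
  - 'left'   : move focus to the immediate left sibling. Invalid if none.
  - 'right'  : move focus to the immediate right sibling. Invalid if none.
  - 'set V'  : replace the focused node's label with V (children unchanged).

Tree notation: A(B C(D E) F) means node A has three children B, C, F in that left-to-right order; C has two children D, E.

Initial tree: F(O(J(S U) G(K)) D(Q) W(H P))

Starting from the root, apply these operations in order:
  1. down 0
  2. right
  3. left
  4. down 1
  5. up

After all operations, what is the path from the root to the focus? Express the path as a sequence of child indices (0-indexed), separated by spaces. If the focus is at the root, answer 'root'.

Step 1 (down 0): focus=O path=0 depth=1 children=['J', 'G'] left=[] right=['D', 'W'] parent=F
Step 2 (right): focus=D path=1 depth=1 children=['Q'] left=['O'] right=['W'] parent=F
Step 3 (left): focus=O path=0 depth=1 children=['J', 'G'] left=[] right=['D', 'W'] parent=F
Step 4 (down 1): focus=G path=0/1 depth=2 children=['K'] left=['J'] right=[] parent=O
Step 5 (up): focus=O path=0 depth=1 children=['J', 'G'] left=[] right=['D', 'W'] parent=F

Answer: 0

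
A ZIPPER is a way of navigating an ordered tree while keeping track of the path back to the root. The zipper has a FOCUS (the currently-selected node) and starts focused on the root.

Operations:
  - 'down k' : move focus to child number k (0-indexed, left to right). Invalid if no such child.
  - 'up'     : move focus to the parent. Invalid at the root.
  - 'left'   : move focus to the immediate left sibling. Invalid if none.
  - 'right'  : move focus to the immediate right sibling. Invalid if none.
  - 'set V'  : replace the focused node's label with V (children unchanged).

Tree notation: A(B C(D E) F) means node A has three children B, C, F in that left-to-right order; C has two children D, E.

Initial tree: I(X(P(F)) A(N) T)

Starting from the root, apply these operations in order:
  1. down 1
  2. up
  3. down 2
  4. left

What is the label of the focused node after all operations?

Answer: A

Derivation:
Step 1 (down 1): focus=A path=1 depth=1 children=['N'] left=['X'] right=['T'] parent=I
Step 2 (up): focus=I path=root depth=0 children=['X', 'A', 'T'] (at root)
Step 3 (down 2): focus=T path=2 depth=1 children=[] left=['X', 'A'] right=[] parent=I
Step 4 (left): focus=A path=1 depth=1 children=['N'] left=['X'] right=['T'] parent=I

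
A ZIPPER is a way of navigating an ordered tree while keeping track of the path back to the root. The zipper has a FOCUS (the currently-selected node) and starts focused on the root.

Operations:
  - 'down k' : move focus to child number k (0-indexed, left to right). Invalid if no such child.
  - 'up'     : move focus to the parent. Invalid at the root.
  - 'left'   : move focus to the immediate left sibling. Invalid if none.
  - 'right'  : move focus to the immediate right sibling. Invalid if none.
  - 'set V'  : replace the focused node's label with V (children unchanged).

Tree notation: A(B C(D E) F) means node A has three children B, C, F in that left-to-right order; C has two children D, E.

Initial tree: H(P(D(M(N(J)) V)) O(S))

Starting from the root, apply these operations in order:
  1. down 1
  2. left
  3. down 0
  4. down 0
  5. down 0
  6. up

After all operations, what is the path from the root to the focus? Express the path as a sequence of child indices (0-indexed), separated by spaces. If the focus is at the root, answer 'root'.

Step 1 (down 1): focus=O path=1 depth=1 children=['S'] left=['P'] right=[] parent=H
Step 2 (left): focus=P path=0 depth=1 children=['D'] left=[] right=['O'] parent=H
Step 3 (down 0): focus=D path=0/0 depth=2 children=['M', 'V'] left=[] right=[] parent=P
Step 4 (down 0): focus=M path=0/0/0 depth=3 children=['N'] left=[] right=['V'] parent=D
Step 5 (down 0): focus=N path=0/0/0/0 depth=4 children=['J'] left=[] right=[] parent=M
Step 6 (up): focus=M path=0/0/0 depth=3 children=['N'] left=[] right=['V'] parent=D

Answer: 0 0 0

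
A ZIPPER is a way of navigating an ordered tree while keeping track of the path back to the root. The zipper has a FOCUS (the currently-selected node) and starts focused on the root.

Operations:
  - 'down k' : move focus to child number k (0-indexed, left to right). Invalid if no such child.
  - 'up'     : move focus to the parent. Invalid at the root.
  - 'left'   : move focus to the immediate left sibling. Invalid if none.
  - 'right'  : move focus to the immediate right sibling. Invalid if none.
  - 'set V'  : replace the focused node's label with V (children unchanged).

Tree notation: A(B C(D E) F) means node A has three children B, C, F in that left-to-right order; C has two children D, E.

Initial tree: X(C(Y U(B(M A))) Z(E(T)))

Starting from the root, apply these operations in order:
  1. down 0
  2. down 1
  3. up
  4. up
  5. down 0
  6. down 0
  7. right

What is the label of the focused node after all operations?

Answer: U

Derivation:
Step 1 (down 0): focus=C path=0 depth=1 children=['Y', 'U'] left=[] right=['Z'] parent=X
Step 2 (down 1): focus=U path=0/1 depth=2 children=['B'] left=['Y'] right=[] parent=C
Step 3 (up): focus=C path=0 depth=1 children=['Y', 'U'] left=[] right=['Z'] parent=X
Step 4 (up): focus=X path=root depth=0 children=['C', 'Z'] (at root)
Step 5 (down 0): focus=C path=0 depth=1 children=['Y', 'U'] left=[] right=['Z'] parent=X
Step 6 (down 0): focus=Y path=0/0 depth=2 children=[] left=[] right=['U'] parent=C
Step 7 (right): focus=U path=0/1 depth=2 children=['B'] left=['Y'] right=[] parent=C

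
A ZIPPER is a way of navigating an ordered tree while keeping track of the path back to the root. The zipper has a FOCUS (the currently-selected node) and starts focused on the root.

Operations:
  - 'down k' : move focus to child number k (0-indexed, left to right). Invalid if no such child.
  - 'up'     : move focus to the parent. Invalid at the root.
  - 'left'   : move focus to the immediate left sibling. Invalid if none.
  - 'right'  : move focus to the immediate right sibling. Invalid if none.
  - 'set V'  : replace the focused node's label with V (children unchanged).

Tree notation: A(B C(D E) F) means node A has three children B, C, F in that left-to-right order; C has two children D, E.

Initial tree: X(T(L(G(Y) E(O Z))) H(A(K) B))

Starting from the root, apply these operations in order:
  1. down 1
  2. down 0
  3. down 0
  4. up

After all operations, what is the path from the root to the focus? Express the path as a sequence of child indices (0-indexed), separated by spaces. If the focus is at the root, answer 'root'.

Step 1 (down 1): focus=H path=1 depth=1 children=['A', 'B'] left=['T'] right=[] parent=X
Step 2 (down 0): focus=A path=1/0 depth=2 children=['K'] left=[] right=['B'] parent=H
Step 3 (down 0): focus=K path=1/0/0 depth=3 children=[] left=[] right=[] parent=A
Step 4 (up): focus=A path=1/0 depth=2 children=['K'] left=[] right=['B'] parent=H

Answer: 1 0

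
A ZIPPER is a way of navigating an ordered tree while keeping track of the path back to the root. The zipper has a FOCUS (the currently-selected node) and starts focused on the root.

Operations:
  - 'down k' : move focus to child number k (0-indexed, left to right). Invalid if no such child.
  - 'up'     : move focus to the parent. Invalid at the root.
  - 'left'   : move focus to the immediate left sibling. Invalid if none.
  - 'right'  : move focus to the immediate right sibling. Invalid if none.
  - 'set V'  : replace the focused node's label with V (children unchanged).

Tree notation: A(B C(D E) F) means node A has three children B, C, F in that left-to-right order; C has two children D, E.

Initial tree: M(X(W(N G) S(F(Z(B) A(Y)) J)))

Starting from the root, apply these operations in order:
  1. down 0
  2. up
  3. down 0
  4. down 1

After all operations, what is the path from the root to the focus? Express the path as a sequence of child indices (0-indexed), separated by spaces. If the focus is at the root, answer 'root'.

Answer: 0 1

Derivation:
Step 1 (down 0): focus=X path=0 depth=1 children=['W', 'S'] left=[] right=[] parent=M
Step 2 (up): focus=M path=root depth=0 children=['X'] (at root)
Step 3 (down 0): focus=X path=0 depth=1 children=['W', 'S'] left=[] right=[] parent=M
Step 4 (down 1): focus=S path=0/1 depth=2 children=['F', 'J'] left=['W'] right=[] parent=X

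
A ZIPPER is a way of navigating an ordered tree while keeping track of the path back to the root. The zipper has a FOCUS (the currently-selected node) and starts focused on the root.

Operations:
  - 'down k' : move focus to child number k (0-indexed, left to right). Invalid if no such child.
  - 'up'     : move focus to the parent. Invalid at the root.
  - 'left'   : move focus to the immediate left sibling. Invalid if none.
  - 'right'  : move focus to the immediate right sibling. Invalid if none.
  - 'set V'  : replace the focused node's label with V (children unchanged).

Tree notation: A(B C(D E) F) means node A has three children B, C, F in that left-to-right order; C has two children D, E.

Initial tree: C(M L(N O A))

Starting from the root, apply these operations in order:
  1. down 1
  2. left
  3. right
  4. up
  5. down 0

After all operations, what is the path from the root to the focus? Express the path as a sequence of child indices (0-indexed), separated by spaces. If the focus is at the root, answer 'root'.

Answer: 0

Derivation:
Step 1 (down 1): focus=L path=1 depth=1 children=['N', 'O', 'A'] left=['M'] right=[] parent=C
Step 2 (left): focus=M path=0 depth=1 children=[] left=[] right=['L'] parent=C
Step 3 (right): focus=L path=1 depth=1 children=['N', 'O', 'A'] left=['M'] right=[] parent=C
Step 4 (up): focus=C path=root depth=0 children=['M', 'L'] (at root)
Step 5 (down 0): focus=M path=0 depth=1 children=[] left=[] right=['L'] parent=C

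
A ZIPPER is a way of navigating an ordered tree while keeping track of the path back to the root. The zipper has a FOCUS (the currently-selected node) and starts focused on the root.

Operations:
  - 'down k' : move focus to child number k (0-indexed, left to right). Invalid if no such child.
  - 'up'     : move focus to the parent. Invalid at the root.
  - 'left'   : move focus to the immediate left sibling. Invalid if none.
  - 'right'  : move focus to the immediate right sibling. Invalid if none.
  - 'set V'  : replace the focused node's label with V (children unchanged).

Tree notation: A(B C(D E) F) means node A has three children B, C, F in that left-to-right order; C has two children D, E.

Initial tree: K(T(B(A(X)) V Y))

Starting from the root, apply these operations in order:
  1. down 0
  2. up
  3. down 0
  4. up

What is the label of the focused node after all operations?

Answer: K

Derivation:
Step 1 (down 0): focus=T path=0 depth=1 children=['B', 'V', 'Y'] left=[] right=[] parent=K
Step 2 (up): focus=K path=root depth=0 children=['T'] (at root)
Step 3 (down 0): focus=T path=0 depth=1 children=['B', 'V', 'Y'] left=[] right=[] parent=K
Step 4 (up): focus=K path=root depth=0 children=['T'] (at root)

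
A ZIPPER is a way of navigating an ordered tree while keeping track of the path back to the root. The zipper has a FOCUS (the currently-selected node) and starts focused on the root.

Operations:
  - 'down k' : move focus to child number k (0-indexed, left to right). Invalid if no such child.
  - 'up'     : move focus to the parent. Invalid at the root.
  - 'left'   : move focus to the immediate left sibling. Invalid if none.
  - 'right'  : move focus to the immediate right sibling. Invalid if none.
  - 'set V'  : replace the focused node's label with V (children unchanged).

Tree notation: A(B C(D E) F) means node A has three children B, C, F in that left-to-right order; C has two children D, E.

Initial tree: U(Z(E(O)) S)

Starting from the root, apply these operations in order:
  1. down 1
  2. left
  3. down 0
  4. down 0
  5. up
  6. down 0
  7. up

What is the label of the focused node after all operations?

Answer: E

Derivation:
Step 1 (down 1): focus=S path=1 depth=1 children=[] left=['Z'] right=[] parent=U
Step 2 (left): focus=Z path=0 depth=1 children=['E'] left=[] right=['S'] parent=U
Step 3 (down 0): focus=E path=0/0 depth=2 children=['O'] left=[] right=[] parent=Z
Step 4 (down 0): focus=O path=0/0/0 depth=3 children=[] left=[] right=[] parent=E
Step 5 (up): focus=E path=0/0 depth=2 children=['O'] left=[] right=[] parent=Z
Step 6 (down 0): focus=O path=0/0/0 depth=3 children=[] left=[] right=[] parent=E
Step 7 (up): focus=E path=0/0 depth=2 children=['O'] left=[] right=[] parent=Z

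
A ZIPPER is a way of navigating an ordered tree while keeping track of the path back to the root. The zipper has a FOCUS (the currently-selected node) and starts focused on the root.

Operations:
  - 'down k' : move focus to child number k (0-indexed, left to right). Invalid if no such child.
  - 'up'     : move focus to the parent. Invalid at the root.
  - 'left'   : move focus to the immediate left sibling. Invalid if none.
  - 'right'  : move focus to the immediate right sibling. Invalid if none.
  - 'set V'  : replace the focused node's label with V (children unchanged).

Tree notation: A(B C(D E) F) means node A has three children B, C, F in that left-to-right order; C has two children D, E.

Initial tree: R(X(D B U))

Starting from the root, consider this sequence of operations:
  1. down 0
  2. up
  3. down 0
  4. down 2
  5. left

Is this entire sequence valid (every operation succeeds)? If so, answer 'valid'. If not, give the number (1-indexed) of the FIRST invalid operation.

Step 1 (down 0): focus=X path=0 depth=1 children=['D', 'B', 'U'] left=[] right=[] parent=R
Step 2 (up): focus=R path=root depth=0 children=['X'] (at root)
Step 3 (down 0): focus=X path=0 depth=1 children=['D', 'B', 'U'] left=[] right=[] parent=R
Step 4 (down 2): focus=U path=0/2 depth=2 children=[] left=['D', 'B'] right=[] parent=X
Step 5 (left): focus=B path=0/1 depth=2 children=[] left=['D'] right=['U'] parent=X

Answer: valid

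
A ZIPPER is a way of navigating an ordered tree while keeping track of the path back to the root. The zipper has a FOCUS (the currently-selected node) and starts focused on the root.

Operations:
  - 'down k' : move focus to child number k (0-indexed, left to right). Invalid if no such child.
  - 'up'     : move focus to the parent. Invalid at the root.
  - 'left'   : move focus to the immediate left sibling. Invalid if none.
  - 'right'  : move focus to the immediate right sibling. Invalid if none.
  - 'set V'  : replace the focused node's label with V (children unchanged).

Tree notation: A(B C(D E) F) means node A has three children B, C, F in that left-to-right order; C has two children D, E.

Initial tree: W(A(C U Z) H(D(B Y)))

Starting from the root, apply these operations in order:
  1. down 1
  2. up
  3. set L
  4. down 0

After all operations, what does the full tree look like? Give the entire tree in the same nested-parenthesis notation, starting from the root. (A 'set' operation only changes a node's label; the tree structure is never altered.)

Step 1 (down 1): focus=H path=1 depth=1 children=['D'] left=['A'] right=[] parent=W
Step 2 (up): focus=W path=root depth=0 children=['A', 'H'] (at root)
Step 3 (set L): focus=L path=root depth=0 children=['A', 'H'] (at root)
Step 4 (down 0): focus=A path=0 depth=1 children=['C', 'U', 'Z'] left=[] right=['H'] parent=L

Answer: L(A(C U Z) H(D(B Y)))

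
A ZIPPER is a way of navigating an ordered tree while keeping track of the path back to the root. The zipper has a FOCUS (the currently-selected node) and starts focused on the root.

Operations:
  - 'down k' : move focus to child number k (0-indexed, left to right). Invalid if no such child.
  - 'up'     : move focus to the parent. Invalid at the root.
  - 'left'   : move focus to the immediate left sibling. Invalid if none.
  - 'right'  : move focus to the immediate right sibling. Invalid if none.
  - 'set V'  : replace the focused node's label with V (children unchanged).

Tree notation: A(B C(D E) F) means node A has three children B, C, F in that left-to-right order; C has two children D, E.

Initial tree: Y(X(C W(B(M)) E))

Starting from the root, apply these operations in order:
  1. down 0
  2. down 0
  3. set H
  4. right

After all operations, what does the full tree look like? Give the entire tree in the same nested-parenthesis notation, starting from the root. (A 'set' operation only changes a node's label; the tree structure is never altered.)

Answer: Y(X(H W(B(M)) E))

Derivation:
Step 1 (down 0): focus=X path=0 depth=1 children=['C', 'W', 'E'] left=[] right=[] parent=Y
Step 2 (down 0): focus=C path=0/0 depth=2 children=[] left=[] right=['W', 'E'] parent=X
Step 3 (set H): focus=H path=0/0 depth=2 children=[] left=[] right=['W', 'E'] parent=X
Step 4 (right): focus=W path=0/1 depth=2 children=['B'] left=['H'] right=['E'] parent=X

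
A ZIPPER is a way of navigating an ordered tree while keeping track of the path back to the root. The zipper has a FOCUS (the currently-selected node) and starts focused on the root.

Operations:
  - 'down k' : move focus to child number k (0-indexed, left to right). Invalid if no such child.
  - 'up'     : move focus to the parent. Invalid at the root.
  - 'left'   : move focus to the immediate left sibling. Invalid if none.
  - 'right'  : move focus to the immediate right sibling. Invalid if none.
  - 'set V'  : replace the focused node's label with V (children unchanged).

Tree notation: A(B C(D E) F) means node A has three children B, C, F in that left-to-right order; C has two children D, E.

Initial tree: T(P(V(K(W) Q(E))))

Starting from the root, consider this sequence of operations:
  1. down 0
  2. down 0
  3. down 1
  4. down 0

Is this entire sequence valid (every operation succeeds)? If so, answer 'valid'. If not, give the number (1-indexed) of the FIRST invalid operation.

Answer: valid

Derivation:
Step 1 (down 0): focus=P path=0 depth=1 children=['V'] left=[] right=[] parent=T
Step 2 (down 0): focus=V path=0/0 depth=2 children=['K', 'Q'] left=[] right=[] parent=P
Step 3 (down 1): focus=Q path=0/0/1 depth=3 children=['E'] left=['K'] right=[] parent=V
Step 4 (down 0): focus=E path=0/0/1/0 depth=4 children=[] left=[] right=[] parent=Q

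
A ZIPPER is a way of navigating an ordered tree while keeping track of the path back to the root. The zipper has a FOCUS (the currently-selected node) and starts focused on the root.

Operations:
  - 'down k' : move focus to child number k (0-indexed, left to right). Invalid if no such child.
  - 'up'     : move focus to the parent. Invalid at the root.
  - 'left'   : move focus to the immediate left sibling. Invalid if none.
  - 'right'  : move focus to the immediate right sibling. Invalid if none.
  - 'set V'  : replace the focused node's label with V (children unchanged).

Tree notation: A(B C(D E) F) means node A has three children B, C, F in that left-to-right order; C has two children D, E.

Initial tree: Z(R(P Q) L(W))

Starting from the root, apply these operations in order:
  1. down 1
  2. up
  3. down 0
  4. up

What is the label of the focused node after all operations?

Answer: Z

Derivation:
Step 1 (down 1): focus=L path=1 depth=1 children=['W'] left=['R'] right=[] parent=Z
Step 2 (up): focus=Z path=root depth=0 children=['R', 'L'] (at root)
Step 3 (down 0): focus=R path=0 depth=1 children=['P', 'Q'] left=[] right=['L'] parent=Z
Step 4 (up): focus=Z path=root depth=0 children=['R', 'L'] (at root)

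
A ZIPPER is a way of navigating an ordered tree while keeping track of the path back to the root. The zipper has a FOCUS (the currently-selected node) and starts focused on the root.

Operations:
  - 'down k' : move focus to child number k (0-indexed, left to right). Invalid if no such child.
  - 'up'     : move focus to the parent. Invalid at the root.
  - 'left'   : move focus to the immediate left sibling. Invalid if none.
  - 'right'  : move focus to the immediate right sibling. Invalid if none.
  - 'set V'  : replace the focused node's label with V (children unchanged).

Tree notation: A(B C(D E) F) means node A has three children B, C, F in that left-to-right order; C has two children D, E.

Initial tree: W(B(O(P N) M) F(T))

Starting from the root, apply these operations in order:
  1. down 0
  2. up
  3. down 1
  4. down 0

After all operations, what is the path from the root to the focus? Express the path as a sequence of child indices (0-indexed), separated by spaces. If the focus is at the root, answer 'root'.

Step 1 (down 0): focus=B path=0 depth=1 children=['O', 'M'] left=[] right=['F'] parent=W
Step 2 (up): focus=W path=root depth=0 children=['B', 'F'] (at root)
Step 3 (down 1): focus=F path=1 depth=1 children=['T'] left=['B'] right=[] parent=W
Step 4 (down 0): focus=T path=1/0 depth=2 children=[] left=[] right=[] parent=F

Answer: 1 0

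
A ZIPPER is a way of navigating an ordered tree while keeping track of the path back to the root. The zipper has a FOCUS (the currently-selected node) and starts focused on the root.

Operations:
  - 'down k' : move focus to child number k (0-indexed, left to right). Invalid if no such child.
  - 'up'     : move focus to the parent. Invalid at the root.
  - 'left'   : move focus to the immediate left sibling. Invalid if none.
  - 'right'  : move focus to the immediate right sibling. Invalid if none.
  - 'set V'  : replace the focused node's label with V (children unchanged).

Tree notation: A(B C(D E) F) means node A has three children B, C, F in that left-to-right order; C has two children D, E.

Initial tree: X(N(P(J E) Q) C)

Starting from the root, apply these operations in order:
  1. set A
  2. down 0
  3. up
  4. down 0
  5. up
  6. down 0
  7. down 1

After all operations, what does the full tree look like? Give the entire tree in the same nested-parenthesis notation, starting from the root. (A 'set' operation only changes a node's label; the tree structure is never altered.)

Step 1 (set A): focus=A path=root depth=0 children=['N', 'C'] (at root)
Step 2 (down 0): focus=N path=0 depth=1 children=['P', 'Q'] left=[] right=['C'] parent=A
Step 3 (up): focus=A path=root depth=0 children=['N', 'C'] (at root)
Step 4 (down 0): focus=N path=0 depth=1 children=['P', 'Q'] left=[] right=['C'] parent=A
Step 5 (up): focus=A path=root depth=0 children=['N', 'C'] (at root)
Step 6 (down 0): focus=N path=0 depth=1 children=['P', 'Q'] left=[] right=['C'] parent=A
Step 7 (down 1): focus=Q path=0/1 depth=2 children=[] left=['P'] right=[] parent=N

Answer: A(N(P(J E) Q) C)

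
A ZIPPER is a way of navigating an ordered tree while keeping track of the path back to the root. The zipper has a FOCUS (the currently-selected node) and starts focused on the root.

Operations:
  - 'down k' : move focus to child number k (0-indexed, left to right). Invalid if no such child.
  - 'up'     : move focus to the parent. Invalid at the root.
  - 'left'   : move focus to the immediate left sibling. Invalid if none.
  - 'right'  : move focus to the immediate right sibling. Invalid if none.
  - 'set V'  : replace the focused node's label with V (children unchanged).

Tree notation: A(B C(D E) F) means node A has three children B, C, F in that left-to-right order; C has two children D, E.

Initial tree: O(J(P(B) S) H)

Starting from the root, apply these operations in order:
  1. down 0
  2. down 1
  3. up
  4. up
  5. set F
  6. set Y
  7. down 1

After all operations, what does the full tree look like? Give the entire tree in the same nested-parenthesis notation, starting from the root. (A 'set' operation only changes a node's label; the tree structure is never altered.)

Answer: Y(J(P(B) S) H)

Derivation:
Step 1 (down 0): focus=J path=0 depth=1 children=['P', 'S'] left=[] right=['H'] parent=O
Step 2 (down 1): focus=S path=0/1 depth=2 children=[] left=['P'] right=[] parent=J
Step 3 (up): focus=J path=0 depth=1 children=['P', 'S'] left=[] right=['H'] parent=O
Step 4 (up): focus=O path=root depth=0 children=['J', 'H'] (at root)
Step 5 (set F): focus=F path=root depth=0 children=['J', 'H'] (at root)
Step 6 (set Y): focus=Y path=root depth=0 children=['J', 'H'] (at root)
Step 7 (down 1): focus=H path=1 depth=1 children=[] left=['J'] right=[] parent=Y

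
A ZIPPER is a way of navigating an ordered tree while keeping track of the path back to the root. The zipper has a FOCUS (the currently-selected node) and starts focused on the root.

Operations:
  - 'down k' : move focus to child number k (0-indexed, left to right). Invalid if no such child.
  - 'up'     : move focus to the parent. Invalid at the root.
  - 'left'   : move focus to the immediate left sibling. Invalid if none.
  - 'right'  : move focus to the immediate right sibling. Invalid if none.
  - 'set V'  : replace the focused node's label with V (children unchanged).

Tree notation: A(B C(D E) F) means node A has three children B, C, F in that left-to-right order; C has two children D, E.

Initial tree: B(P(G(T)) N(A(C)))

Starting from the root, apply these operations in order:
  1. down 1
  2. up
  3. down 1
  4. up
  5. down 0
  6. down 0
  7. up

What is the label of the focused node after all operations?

Answer: P

Derivation:
Step 1 (down 1): focus=N path=1 depth=1 children=['A'] left=['P'] right=[] parent=B
Step 2 (up): focus=B path=root depth=0 children=['P', 'N'] (at root)
Step 3 (down 1): focus=N path=1 depth=1 children=['A'] left=['P'] right=[] parent=B
Step 4 (up): focus=B path=root depth=0 children=['P', 'N'] (at root)
Step 5 (down 0): focus=P path=0 depth=1 children=['G'] left=[] right=['N'] parent=B
Step 6 (down 0): focus=G path=0/0 depth=2 children=['T'] left=[] right=[] parent=P
Step 7 (up): focus=P path=0 depth=1 children=['G'] left=[] right=['N'] parent=B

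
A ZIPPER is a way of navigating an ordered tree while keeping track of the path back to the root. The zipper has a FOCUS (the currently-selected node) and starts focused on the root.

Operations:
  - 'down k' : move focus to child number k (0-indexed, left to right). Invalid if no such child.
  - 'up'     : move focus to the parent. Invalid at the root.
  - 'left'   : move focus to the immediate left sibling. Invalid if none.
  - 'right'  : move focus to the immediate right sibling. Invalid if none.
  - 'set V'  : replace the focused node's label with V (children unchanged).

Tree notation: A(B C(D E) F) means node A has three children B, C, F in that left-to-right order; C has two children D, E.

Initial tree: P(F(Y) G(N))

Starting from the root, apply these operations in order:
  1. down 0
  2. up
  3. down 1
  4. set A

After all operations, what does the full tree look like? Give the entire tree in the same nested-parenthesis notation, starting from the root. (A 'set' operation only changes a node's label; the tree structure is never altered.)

Step 1 (down 0): focus=F path=0 depth=1 children=['Y'] left=[] right=['G'] parent=P
Step 2 (up): focus=P path=root depth=0 children=['F', 'G'] (at root)
Step 3 (down 1): focus=G path=1 depth=1 children=['N'] left=['F'] right=[] parent=P
Step 4 (set A): focus=A path=1 depth=1 children=['N'] left=['F'] right=[] parent=P

Answer: P(F(Y) A(N))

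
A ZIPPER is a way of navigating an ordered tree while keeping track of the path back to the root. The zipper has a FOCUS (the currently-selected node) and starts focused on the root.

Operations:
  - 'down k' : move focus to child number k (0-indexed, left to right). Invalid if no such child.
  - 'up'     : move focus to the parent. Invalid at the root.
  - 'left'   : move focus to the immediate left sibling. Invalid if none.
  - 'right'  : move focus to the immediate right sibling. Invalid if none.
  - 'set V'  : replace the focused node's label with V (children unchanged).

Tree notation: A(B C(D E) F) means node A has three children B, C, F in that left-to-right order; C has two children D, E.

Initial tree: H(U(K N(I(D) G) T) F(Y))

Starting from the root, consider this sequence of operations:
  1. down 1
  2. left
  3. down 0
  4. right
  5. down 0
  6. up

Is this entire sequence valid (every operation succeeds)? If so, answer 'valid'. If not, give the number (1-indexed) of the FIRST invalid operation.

Answer: valid

Derivation:
Step 1 (down 1): focus=F path=1 depth=1 children=['Y'] left=['U'] right=[] parent=H
Step 2 (left): focus=U path=0 depth=1 children=['K', 'N', 'T'] left=[] right=['F'] parent=H
Step 3 (down 0): focus=K path=0/0 depth=2 children=[] left=[] right=['N', 'T'] parent=U
Step 4 (right): focus=N path=0/1 depth=2 children=['I', 'G'] left=['K'] right=['T'] parent=U
Step 5 (down 0): focus=I path=0/1/0 depth=3 children=['D'] left=[] right=['G'] parent=N
Step 6 (up): focus=N path=0/1 depth=2 children=['I', 'G'] left=['K'] right=['T'] parent=U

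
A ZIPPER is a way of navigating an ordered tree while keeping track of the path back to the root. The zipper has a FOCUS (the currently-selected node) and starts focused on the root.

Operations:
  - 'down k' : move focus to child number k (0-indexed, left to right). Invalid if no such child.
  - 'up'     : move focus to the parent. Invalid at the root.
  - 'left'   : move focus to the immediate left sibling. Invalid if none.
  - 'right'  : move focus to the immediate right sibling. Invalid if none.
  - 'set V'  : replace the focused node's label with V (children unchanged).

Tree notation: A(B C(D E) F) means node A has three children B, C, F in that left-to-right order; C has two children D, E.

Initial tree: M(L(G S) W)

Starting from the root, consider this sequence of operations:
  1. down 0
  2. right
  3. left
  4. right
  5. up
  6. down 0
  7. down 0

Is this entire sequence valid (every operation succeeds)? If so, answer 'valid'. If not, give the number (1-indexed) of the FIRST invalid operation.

Answer: valid

Derivation:
Step 1 (down 0): focus=L path=0 depth=1 children=['G', 'S'] left=[] right=['W'] parent=M
Step 2 (right): focus=W path=1 depth=1 children=[] left=['L'] right=[] parent=M
Step 3 (left): focus=L path=0 depth=1 children=['G', 'S'] left=[] right=['W'] parent=M
Step 4 (right): focus=W path=1 depth=1 children=[] left=['L'] right=[] parent=M
Step 5 (up): focus=M path=root depth=0 children=['L', 'W'] (at root)
Step 6 (down 0): focus=L path=0 depth=1 children=['G', 'S'] left=[] right=['W'] parent=M
Step 7 (down 0): focus=G path=0/0 depth=2 children=[] left=[] right=['S'] parent=L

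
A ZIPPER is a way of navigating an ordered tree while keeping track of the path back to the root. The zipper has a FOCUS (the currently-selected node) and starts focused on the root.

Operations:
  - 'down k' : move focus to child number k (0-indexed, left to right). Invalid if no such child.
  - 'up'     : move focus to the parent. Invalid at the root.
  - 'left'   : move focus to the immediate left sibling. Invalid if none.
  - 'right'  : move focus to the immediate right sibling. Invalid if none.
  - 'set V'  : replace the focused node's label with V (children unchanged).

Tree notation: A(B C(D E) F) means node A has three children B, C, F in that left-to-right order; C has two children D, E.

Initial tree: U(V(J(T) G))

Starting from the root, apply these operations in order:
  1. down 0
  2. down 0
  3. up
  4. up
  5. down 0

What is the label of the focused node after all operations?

Answer: V

Derivation:
Step 1 (down 0): focus=V path=0 depth=1 children=['J', 'G'] left=[] right=[] parent=U
Step 2 (down 0): focus=J path=0/0 depth=2 children=['T'] left=[] right=['G'] parent=V
Step 3 (up): focus=V path=0 depth=1 children=['J', 'G'] left=[] right=[] parent=U
Step 4 (up): focus=U path=root depth=0 children=['V'] (at root)
Step 5 (down 0): focus=V path=0 depth=1 children=['J', 'G'] left=[] right=[] parent=U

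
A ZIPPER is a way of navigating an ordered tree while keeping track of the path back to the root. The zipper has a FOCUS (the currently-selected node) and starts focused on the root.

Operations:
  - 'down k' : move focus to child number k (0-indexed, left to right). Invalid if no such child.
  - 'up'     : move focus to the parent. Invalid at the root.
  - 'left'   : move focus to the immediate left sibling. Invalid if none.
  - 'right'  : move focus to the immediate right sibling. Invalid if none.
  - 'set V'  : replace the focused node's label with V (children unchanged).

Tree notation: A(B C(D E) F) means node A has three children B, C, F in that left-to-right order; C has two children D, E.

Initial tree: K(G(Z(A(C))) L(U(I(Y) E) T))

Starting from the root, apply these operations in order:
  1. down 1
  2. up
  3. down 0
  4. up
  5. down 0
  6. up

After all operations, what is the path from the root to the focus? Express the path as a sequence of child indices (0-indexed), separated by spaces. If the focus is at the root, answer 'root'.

Step 1 (down 1): focus=L path=1 depth=1 children=['U', 'T'] left=['G'] right=[] parent=K
Step 2 (up): focus=K path=root depth=0 children=['G', 'L'] (at root)
Step 3 (down 0): focus=G path=0 depth=1 children=['Z'] left=[] right=['L'] parent=K
Step 4 (up): focus=K path=root depth=0 children=['G', 'L'] (at root)
Step 5 (down 0): focus=G path=0 depth=1 children=['Z'] left=[] right=['L'] parent=K
Step 6 (up): focus=K path=root depth=0 children=['G', 'L'] (at root)

Answer: root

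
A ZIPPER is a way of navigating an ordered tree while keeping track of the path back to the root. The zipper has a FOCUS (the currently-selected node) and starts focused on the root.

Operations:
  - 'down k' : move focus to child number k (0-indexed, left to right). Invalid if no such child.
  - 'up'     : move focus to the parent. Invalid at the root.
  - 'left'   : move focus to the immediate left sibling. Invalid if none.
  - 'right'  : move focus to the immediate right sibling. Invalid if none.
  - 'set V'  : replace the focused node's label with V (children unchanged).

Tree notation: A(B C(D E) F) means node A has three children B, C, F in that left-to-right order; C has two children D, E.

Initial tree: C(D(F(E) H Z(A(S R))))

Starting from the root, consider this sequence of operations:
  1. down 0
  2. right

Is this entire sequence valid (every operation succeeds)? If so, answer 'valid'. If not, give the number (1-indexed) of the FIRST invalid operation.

Answer: 2

Derivation:
Step 1 (down 0): focus=D path=0 depth=1 children=['F', 'H', 'Z'] left=[] right=[] parent=C
Step 2 (right): INVALID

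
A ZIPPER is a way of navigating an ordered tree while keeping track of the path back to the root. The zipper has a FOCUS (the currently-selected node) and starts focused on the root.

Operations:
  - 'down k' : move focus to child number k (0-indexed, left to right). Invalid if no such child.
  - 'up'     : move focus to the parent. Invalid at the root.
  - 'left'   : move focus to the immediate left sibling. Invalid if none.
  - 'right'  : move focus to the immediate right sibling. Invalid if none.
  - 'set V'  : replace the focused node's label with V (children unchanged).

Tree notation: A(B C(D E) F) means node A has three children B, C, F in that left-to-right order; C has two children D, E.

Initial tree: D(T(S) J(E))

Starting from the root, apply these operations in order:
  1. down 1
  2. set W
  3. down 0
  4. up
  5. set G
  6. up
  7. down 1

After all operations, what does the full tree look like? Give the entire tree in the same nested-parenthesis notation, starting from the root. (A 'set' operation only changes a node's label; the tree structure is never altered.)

Step 1 (down 1): focus=J path=1 depth=1 children=['E'] left=['T'] right=[] parent=D
Step 2 (set W): focus=W path=1 depth=1 children=['E'] left=['T'] right=[] parent=D
Step 3 (down 0): focus=E path=1/0 depth=2 children=[] left=[] right=[] parent=W
Step 4 (up): focus=W path=1 depth=1 children=['E'] left=['T'] right=[] parent=D
Step 5 (set G): focus=G path=1 depth=1 children=['E'] left=['T'] right=[] parent=D
Step 6 (up): focus=D path=root depth=0 children=['T', 'G'] (at root)
Step 7 (down 1): focus=G path=1 depth=1 children=['E'] left=['T'] right=[] parent=D

Answer: D(T(S) G(E))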